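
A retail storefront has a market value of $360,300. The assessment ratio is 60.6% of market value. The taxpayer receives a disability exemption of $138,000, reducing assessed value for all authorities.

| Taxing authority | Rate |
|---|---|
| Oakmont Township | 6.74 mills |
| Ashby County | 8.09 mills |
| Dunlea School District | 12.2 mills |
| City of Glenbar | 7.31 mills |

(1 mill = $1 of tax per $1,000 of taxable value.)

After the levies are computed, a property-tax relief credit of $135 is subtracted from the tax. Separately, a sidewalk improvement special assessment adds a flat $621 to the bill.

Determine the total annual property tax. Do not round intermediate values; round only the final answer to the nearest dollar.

$3,245

Assessed value = $360,300 × 0.606 = $218,341.8
Taxable value = $218,341.8 − $138,000 = $80,341.8
Oakmont Township: $80,341.8 × 0.00674 = $541.503732
Ashby County: $80,341.8 × 0.00809 = $649.965162
Dunlea School District: $80,341.8 × 0.0122 = $980.16996
City of Glenbar: $80,341.8 × 0.00731 = $587.298558
Levies subtotal = $2,758.937412
After credit = $2,758.937412 − $135 = $2,623.937412
Total = $2,623.937412 + $621 = $3,244.937412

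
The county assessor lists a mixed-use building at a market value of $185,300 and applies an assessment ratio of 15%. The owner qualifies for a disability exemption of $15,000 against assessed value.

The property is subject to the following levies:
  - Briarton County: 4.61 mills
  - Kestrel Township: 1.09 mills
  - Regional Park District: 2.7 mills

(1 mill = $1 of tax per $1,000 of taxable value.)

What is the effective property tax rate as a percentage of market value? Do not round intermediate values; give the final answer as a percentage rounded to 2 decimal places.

0.06%

Assessed value = $185,300 × 0.15 = $27,795
Taxable value = $27,795 − $15,000 = $12,795
Briarton County: $12,795 × 0.00461 = $58.98495
Kestrel Township: $12,795 × 0.00109 = $13.94655
Regional Park District: $12,795 × 0.0027 = $34.5465
Total tax = $107.478
Effective rate = $107.478 ÷ $185,300 = 0.06% of market value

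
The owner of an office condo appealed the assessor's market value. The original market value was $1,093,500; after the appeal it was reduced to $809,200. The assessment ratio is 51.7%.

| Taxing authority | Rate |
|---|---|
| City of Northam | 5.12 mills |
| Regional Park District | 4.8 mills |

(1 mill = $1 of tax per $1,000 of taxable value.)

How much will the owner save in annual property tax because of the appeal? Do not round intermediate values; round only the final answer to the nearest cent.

Old assessed value = $1,093,500 × 0.517 = $565,339.5
New assessed value = $809,200 × 0.517 = $418,356.4
Combined rate = 0.00512 + 0.0048 = 0.00992
Old tax = $565,339.5 × 0.00992 = $5,608.16784
New tax = $418,356.4 × 0.00992 = $4,150.095488
Reduction = $5,608.16784 − $4,150.095488 = $1,458.072352

$1,458.07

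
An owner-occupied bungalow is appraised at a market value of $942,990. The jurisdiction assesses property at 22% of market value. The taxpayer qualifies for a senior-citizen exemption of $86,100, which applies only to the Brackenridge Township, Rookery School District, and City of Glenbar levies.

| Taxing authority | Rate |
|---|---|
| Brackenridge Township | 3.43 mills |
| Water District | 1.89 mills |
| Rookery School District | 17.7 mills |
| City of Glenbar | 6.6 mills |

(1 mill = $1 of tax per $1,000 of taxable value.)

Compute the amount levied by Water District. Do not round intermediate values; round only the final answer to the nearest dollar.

$392

Assessed value = $942,990 × 0.22 = $207,457.8
Water District taxable value = $207,457.8 (exemption does not apply)
Water District levy = $207,457.8 × 0.00189 = $392.095242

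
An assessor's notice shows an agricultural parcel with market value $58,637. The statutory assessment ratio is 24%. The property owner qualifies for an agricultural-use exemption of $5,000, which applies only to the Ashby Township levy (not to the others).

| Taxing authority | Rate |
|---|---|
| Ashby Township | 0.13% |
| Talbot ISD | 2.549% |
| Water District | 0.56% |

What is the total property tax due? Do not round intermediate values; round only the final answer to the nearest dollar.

Assessed value = $58,637 × 0.24 = $14,072.88
Ashby Township: ($14,072.88 − $5,000) × 0.0013 = $9,072.88 × 0.0013 = $11.794744
Talbot ISD: $14,072.88 × 0.02549 = $358.7177112
Water District: $14,072.88 × 0.0056 = $78.808128
Total = $449.3205832

$449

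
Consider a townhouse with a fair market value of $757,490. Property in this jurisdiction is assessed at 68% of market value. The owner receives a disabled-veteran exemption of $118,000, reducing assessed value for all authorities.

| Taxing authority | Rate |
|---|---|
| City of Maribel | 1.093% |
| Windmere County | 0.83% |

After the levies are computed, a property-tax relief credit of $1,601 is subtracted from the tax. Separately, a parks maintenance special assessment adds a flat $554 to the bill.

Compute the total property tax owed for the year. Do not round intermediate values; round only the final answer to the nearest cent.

Assessed value = $757,490 × 0.68 = $515,093.2
Taxable value = $515,093.2 − $118,000 = $397,093.2
City of Maribel: $397,093.2 × 0.01093 = $4,340.228676
Windmere County: $397,093.2 × 0.0083 = $3,295.87356
Levies subtotal = $7,636.102236
After credit = $7,636.102236 − $1,601 = $6,035.102236
Total = $6,035.102236 + $554 = $6,589.102236

$6,589.10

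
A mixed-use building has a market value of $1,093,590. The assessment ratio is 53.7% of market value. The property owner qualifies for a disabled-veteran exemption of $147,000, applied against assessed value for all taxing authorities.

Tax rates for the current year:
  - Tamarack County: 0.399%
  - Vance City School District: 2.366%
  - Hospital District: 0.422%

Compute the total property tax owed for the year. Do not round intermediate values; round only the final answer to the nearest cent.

Assessed value = $1,093,590 × 0.537 = $587,257.83
Taxable value = $587,257.83 − $147,000 = $440,257.83
Tamarack County: $440,257.83 × 0.00399 = $1,756.6287417
Vance City School District: $440,257.83 × 0.02366 = $10,416.5002578
Hospital District: $440,257.83 × 0.00422 = $1,857.8880426
Total = $1,756.6287417 + $10,416.5002578 + $1,857.8880426 = $14,031.0170421

$14,031.02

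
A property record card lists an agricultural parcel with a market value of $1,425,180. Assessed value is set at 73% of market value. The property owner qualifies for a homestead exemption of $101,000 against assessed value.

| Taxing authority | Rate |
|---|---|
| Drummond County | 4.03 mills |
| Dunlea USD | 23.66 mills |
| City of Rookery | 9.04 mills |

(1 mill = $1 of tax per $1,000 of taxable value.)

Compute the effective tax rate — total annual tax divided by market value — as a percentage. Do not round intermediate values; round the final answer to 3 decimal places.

2.421%

Assessed value = $1,425,180 × 0.73 = $1,040,381.4
Taxable value = $1,040,381.4 − $101,000 = $939,381.4
Drummond County: $939,381.4 × 0.00403 = $3,785.707042
Dunlea USD: $939,381.4 × 0.02366 = $22,225.763924
City of Rookery: $939,381.4 × 0.00904 = $8,492.007856
Total tax = $34,503.478822
Effective rate = $34,503.478822 ÷ $1,425,180 = 2.421% of market value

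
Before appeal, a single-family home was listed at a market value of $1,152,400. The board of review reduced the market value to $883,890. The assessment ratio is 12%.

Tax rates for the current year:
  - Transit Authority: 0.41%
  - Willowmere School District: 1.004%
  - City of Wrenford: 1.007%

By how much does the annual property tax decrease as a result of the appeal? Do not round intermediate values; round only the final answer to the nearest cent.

Old assessed value = $1,152,400 × 0.12 = $138,288
New assessed value = $883,890 × 0.12 = $106,066.8
Combined rate = 0.0041 + 0.01004 + 0.01007 = 0.02421
Old tax = $138,288 × 0.02421 = $3,347.95248
New tax = $106,066.8 × 0.02421 = $2,567.877228
Reduction = $3,347.95248 − $2,567.877228 = $780.075252

$780.08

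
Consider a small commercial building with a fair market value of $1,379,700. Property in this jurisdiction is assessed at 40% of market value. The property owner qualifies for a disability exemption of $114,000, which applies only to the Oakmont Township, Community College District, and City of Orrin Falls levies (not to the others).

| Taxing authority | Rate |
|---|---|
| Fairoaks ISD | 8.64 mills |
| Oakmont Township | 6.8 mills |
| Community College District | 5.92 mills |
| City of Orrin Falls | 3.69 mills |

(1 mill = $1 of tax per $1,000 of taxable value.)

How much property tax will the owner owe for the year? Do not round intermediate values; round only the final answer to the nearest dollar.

Assessed value = $1,379,700 × 0.4 = $551,880
Fairoaks ISD: $551,880 × 0.00864 = $4,768.2432
Oakmont Township: ($551,880 − $114,000) × 0.0068 = $437,880 × 0.0068 = $2,977.584
Community College District: ($551,880 − $114,000) × 0.00592 = $437,880 × 0.00592 = $2,592.2496
City of Orrin Falls: ($551,880 − $114,000) × 0.00369 = $437,880 × 0.00369 = $1,615.7772
Total = $11,953.854

$11,954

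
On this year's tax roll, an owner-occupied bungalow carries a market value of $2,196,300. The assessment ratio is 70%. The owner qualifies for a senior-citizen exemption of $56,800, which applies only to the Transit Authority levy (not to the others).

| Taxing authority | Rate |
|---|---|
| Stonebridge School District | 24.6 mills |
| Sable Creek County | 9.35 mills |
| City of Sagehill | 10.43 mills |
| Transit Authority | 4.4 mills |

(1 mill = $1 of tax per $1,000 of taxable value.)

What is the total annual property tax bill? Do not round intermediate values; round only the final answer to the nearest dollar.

$74,745

Assessed value = $2,196,300 × 0.7 = $1,537,410
Stonebridge School District: $1,537,410 × 0.0246 = $37,820.286
Sable Creek County: $1,537,410 × 0.00935 = $14,374.7835
City of Sagehill: $1,537,410 × 0.01043 = $16,035.1863
Transit Authority: ($1,537,410 − $56,800) × 0.0044 = $1,480,610 × 0.0044 = $6,514.684
Total = $74,744.9398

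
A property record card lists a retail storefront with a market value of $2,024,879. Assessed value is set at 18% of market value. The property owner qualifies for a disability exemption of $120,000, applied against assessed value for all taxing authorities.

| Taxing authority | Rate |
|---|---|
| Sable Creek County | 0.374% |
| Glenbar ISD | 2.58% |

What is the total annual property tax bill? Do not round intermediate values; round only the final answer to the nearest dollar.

$7,222

Assessed value = $2,024,879 × 0.18 = $364,478.22
Taxable value = $364,478.22 − $120,000 = $244,478.22
Sable Creek County: $244,478.22 × 0.00374 = $914.3485428
Glenbar ISD: $244,478.22 × 0.0258 = $6,307.538076
Total = $914.3485428 + $6,307.538076 = $7,221.8866188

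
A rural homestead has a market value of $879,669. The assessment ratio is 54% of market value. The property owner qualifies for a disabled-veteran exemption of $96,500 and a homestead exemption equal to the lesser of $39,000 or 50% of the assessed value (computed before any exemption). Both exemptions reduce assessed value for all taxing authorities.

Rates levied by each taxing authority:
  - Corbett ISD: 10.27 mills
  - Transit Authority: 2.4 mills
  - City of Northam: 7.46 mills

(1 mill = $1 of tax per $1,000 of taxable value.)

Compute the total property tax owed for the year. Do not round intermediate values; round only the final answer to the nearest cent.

Assessed value = $879,669 × 0.54 = $475,021.26
Homestead exemption = min($39,000, 50% × $475,021.26) = min($39,000, $237,510.63) = $39,000 (dollar cap binds)
Taxable value = $475,021.26 − $96,500 − $39,000 = $339,521.26
Corbett ISD: $339,521.26 × 0.01027 = $3,486.8833402
Transit Authority: $339,521.26 × 0.0024 = $814.851024
City of Northam: $339,521.26 × 0.00746 = $2,532.8285996
Total = $6,834.5629638

$6,834.56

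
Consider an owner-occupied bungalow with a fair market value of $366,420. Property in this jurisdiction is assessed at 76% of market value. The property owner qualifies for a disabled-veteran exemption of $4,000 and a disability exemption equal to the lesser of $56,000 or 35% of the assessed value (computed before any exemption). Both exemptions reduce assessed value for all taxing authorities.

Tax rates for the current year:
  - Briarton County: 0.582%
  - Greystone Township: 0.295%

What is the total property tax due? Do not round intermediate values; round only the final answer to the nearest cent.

Assessed value = $366,420 × 0.76 = $278,479.2
Disability exemption = min($56,000, 35% × $278,479.2) = min($56,000, $97,467.72) = $56,000 (dollar cap binds)
Taxable value = $278,479.2 − $4,000 − $56,000 = $218,479.2
Briarton County: $218,479.2 × 0.00582 = $1,271.548944
Greystone Township: $218,479.2 × 0.00295 = $644.51364
Total = $1,916.062584

$1,916.06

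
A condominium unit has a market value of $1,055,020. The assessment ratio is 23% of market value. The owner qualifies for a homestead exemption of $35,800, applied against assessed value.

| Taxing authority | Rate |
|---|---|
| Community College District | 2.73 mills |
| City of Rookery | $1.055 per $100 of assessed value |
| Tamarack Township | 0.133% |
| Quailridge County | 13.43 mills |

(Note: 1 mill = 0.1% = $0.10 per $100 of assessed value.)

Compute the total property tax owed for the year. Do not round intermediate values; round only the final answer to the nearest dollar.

$5,800

Assessed value = $1,055,020 × 0.23 = $242,654.6
Taxable value = $242,654.6 − $35,800 = $206,854.6
Community College District: $206,854.6 × 0.00273 = $564.713058
City of Rookery: $206,854.6 × 0.01055 = $2,182.31603
Tamarack Township: $206,854.6 × 0.00133 = $275.116618
Quailridge County: $206,854.6 × 0.01343 = $2,778.057278
Total = $5,800.202984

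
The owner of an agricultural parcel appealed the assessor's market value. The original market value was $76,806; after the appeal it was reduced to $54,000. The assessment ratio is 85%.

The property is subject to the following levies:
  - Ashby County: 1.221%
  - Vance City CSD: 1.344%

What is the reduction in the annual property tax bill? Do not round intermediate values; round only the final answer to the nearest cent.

$497.23

Old assessed value = $76,806 × 0.85 = $65,285.1
New assessed value = $54,000 × 0.85 = $45,900
Combined rate = 0.01221 + 0.01344 = 0.02565
Old tax = $65,285.1 × 0.02565 = $1,674.562815
New tax = $45,900 × 0.02565 = $1,177.335
Reduction = $1,674.562815 − $1,177.335 = $497.227815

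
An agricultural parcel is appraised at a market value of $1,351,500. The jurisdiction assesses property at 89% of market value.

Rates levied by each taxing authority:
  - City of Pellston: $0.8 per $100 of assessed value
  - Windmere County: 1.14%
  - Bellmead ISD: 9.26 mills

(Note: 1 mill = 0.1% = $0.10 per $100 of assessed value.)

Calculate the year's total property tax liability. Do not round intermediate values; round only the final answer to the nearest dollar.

Assessed value = $1,351,500 × 0.89 = $1,202,835
City of Pellston: $1,202,835 × 0.008 = $9,622.68
Windmere County: $1,202,835 × 0.0114 = $13,712.319
Bellmead ISD: $1,202,835 × 0.00926 = $11,138.2521
Total = $34,473.2511

$34,473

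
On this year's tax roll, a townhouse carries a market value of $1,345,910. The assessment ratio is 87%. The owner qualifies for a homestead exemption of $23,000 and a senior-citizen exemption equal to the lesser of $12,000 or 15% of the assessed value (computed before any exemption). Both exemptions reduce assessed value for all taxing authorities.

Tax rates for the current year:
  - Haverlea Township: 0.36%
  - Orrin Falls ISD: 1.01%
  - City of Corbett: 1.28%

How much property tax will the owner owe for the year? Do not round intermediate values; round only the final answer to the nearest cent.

Assessed value = $1,345,910 × 0.87 = $1,170,941.7
Senior-citizen exemption = min($12,000, 15% × $1,170,941.7) = min($12,000, $175,641.255) = $12,000 (dollar cap binds)
Taxable value = $1,170,941.7 − $23,000 − $12,000 = $1,135,941.7
Haverlea Township: $1,135,941.7 × 0.0036 = $4,089.39012
Orrin Falls ISD: $1,135,941.7 × 0.0101 = $11,473.01117
City of Corbett: $1,135,941.7 × 0.0128 = $14,540.05376
Total = $30,102.45505

$30,102.46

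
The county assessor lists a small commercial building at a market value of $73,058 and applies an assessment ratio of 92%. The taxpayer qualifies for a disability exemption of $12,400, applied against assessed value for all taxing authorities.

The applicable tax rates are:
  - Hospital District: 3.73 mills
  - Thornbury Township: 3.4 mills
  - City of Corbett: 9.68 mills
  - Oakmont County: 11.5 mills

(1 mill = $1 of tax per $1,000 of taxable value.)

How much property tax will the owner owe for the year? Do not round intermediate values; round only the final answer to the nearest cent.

$1,551.77

Assessed value = $73,058 × 0.92 = $67,213.36
Taxable value = $67,213.36 − $12,400 = $54,813.36
Hospital District: $54,813.36 × 0.00373 = $204.4538328
Thornbury Township: $54,813.36 × 0.0034 = $186.365424
City of Corbett: $54,813.36 × 0.00968 = $530.5933248
Oakmont County: $54,813.36 × 0.0115 = $630.35364
Total = $204.4538328 + $186.365424 + $530.5933248 + $630.35364 = $1,551.7662216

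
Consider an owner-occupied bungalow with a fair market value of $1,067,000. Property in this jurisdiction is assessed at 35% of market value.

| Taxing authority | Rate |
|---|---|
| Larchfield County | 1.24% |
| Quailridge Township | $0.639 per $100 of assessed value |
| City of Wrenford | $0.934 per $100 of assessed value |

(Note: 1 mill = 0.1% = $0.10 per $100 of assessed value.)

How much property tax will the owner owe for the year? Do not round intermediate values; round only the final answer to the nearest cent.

Assessed value = $1,067,000 × 0.35 = $373,450
Larchfield County: $373,450 × 0.0124 = $4,630.78
Quailridge Township: $373,450 × 0.00639 = $2,386.3455
City of Wrenford: $373,450 × 0.00934 = $3,488.023
Total = $10,505.1485

$10,505.15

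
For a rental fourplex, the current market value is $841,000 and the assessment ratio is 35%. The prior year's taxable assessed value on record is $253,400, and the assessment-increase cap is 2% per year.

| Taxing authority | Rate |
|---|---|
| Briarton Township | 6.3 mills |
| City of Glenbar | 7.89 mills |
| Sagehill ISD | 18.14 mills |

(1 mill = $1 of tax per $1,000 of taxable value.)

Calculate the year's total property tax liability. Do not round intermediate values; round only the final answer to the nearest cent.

$8,356.27

Uncapped assessed value = $841,000 × 0.35 = $294,350
Cap limit = $253,400 × 1.02 = $258,468
Taxable assessed value = min($294,350, $258,468) = $258,468 (cap binds)
Briarton Township: $258,468 × 0.0063 = $1,628.3484
City of Glenbar: $258,468 × 0.00789 = $2,039.31252
Sagehill ISD: $258,468 × 0.01814 = $4,688.60952
Total = $8,356.27044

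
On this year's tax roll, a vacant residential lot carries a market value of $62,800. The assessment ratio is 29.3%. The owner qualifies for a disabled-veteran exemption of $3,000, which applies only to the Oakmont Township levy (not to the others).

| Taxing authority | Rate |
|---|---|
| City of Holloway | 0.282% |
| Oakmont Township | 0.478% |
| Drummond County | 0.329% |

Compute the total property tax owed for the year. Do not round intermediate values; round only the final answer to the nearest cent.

$186.04

Assessed value = $62,800 × 0.293 = $18,400.4
City of Holloway: $18,400.4 × 0.00282 = $51.889128
Oakmont Township: ($18,400.4 − $3,000) × 0.00478 = $15,400.4 × 0.00478 = $73.613912
Drummond County: $18,400.4 × 0.00329 = $60.537316
Total = $186.040356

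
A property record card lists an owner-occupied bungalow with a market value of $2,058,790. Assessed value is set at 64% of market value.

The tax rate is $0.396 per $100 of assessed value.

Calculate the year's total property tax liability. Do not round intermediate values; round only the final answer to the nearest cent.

$5,217.80

Assessed value = $2,058,790 × 0.64 = $1,317,625.6
Tax = $1,317,625.6 × 0.00396 = $5,217.797376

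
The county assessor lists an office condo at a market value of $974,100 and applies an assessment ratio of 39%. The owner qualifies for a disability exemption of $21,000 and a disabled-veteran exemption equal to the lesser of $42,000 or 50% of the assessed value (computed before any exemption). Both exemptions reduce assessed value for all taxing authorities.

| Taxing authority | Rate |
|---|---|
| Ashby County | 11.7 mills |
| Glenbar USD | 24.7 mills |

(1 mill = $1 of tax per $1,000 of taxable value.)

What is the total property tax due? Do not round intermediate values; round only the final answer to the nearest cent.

Assessed value = $974,100 × 0.39 = $379,899
Disabled-veteran exemption = min($42,000, 50% × $379,899) = min($42,000, $189,949.5) = $42,000 (dollar cap binds)
Taxable value = $379,899 − $21,000 − $42,000 = $316,899
Ashby County: $316,899 × 0.0117 = $3,707.7183
Glenbar USD: $316,899 × 0.0247 = $7,827.4053
Total = $11,535.1236

$11,535.12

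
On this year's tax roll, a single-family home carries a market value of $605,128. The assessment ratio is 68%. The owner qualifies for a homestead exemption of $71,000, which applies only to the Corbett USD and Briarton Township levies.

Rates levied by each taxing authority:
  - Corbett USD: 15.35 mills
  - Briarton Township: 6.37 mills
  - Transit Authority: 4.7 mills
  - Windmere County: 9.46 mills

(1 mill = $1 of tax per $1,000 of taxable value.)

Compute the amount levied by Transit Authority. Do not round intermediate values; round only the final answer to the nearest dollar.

Assessed value = $605,128 × 0.68 = $411,487.04
Transit Authority taxable value = $411,487.04 (exemption does not apply)
Transit Authority levy = $411,487.04 × 0.0047 = $1,933.989088

$1,934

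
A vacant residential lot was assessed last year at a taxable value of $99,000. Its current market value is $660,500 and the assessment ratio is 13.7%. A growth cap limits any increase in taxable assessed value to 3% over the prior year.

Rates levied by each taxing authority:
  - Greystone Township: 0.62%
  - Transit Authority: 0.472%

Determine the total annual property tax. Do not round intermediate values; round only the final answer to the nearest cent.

$988.13

Uncapped assessed value = $660,500 × 0.137 = $90,488.5
Cap limit = $99,000 × 1.03 = $101,970
Taxable assessed value = min($90,488.5, $101,970) = $90,488.5 (cap does not bind)
Greystone Township: $90,488.5 × 0.0062 = $561.0287
Transit Authority: $90,488.5 × 0.00472 = $427.10572
Total = $988.13442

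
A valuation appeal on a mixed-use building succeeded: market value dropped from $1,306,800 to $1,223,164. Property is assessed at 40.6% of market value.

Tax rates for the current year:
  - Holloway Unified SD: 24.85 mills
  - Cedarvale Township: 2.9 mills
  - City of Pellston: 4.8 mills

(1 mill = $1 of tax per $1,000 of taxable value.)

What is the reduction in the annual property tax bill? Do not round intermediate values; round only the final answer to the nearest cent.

Old assessed value = $1,306,800 × 0.406 = $530,560.8
New assessed value = $1,223,164 × 0.406 = $496,604.584
Combined rate = 0.02485 + 0.0029 + 0.0048 = 0.03255
Old tax = $530,560.8 × 0.03255 = $17,269.75404
New tax = $496,604.584 × 0.03255 = $16,164.4792092
Reduction = $17,269.75404 − $16,164.4792092 = $1,105.2748308

$1,105.27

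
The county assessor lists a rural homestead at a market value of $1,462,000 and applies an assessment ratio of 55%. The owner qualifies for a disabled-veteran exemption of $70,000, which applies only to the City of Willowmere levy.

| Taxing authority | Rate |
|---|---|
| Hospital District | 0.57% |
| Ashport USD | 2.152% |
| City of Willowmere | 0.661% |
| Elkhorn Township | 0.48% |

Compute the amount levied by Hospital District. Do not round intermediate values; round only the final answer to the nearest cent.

Assessed value = $1,462,000 × 0.55 = $804,100
Hospital District taxable value = $804,100 (exemption does not apply)
Hospital District levy = $804,100 × 0.0057 = $4,583.37

$4,583.37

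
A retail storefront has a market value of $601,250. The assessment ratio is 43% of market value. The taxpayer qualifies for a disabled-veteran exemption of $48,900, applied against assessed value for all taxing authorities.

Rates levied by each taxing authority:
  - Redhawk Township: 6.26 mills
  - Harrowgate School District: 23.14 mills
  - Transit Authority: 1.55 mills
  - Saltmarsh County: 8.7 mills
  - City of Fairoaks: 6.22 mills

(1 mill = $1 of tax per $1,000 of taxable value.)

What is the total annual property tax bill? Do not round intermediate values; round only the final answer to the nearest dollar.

Assessed value = $601,250 × 0.43 = $258,537.5
Taxable value = $258,537.5 − $48,900 = $209,637.5
Redhawk Township: $209,637.5 × 0.00626 = $1,312.33075
Harrowgate School District: $209,637.5 × 0.02314 = $4,851.01175
Transit Authority: $209,637.5 × 0.00155 = $324.938125
Saltmarsh County: $209,637.5 × 0.0087 = $1,823.84625
City of Fairoaks: $209,637.5 × 0.00622 = $1,303.94525
Total = $1,312.33075 + $4,851.01175 + $324.938125 + $1,823.84625 + $1,303.94525 = $9,616.072125

$9,616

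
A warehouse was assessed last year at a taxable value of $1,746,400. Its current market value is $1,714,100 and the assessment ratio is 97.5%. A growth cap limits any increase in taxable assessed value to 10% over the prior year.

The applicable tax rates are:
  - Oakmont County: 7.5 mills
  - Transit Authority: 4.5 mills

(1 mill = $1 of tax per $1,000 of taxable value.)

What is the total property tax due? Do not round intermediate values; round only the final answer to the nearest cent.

$20,054.97

Uncapped assessed value = $1,714,100 × 0.975 = $1,671,247.5
Cap limit = $1,746,400 × 1.1 = $1,921,040
Taxable assessed value = min($1,671,247.5, $1,921,040) = $1,671,247.5 (cap does not bind)
Oakmont County: $1,671,247.5 × 0.0075 = $12,534.35625
Transit Authority: $1,671,247.5 × 0.0045 = $7,520.61375
Total = $20,054.97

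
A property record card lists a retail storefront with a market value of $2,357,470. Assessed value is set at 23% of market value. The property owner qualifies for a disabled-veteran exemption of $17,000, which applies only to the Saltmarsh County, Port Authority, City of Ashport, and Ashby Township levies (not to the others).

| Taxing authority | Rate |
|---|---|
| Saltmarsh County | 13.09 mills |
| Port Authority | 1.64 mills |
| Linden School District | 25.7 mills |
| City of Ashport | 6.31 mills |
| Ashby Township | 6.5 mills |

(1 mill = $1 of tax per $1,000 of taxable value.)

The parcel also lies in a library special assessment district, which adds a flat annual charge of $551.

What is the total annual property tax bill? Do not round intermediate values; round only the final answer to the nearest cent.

$28,950.51

Assessed value = $2,357,470 × 0.23 = $542,218.1
Saltmarsh County: ($542,218.1 − $17,000) × 0.01309 = $525,218.1 × 0.01309 = $6,875.104929
Port Authority: ($542,218.1 − $17,000) × 0.00164 = $525,218.1 × 0.00164 = $861.357684
Linden School District: $542,218.1 × 0.0257 = $13,935.00517
City of Ashport: ($542,218.1 − $17,000) × 0.00631 = $525,218.1 × 0.00631 = $3,314.126211
Ashby Township: ($542,218.1 − $17,000) × 0.0065 = $525,218.1 × 0.0065 = $3,413.91765
Levies subtotal = $28,399.511644
Total = $28,399.511644 + $551 = $28,950.511644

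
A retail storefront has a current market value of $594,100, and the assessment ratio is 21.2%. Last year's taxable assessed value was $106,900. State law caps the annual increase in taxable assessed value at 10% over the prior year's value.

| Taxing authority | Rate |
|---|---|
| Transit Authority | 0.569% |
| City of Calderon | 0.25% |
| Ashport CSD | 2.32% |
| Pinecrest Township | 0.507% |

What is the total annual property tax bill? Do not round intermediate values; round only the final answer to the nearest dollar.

Uncapped assessed value = $594,100 × 0.212 = $125,949.2
Cap limit = $106,900 × 1.1 = $117,590
Taxable assessed value = min($125,949.2, $117,590) = $117,590 (cap binds)
Transit Authority: $117,590 × 0.00569 = $669.0871
City of Calderon: $117,590 × 0.0025 = $293.975
Ashport CSD: $117,590 × 0.0232 = $2,728.088
Pinecrest Township: $117,590 × 0.00507 = $596.1813
Total = $4,287.3314

$4,287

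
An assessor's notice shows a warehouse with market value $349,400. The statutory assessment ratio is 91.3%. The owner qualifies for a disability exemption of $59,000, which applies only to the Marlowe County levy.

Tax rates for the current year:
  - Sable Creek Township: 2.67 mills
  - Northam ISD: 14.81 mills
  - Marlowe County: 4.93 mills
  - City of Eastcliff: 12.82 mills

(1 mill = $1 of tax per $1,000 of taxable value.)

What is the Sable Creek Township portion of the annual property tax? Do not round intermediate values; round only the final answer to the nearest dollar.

Assessed value = $349,400 × 0.913 = $319,002.2
Sable Creek Township taxable value = $319,002.2 (exemption does not apply)
Sable Creek Township levy = $319,002.2 × 0.00267 = $851.735874

$852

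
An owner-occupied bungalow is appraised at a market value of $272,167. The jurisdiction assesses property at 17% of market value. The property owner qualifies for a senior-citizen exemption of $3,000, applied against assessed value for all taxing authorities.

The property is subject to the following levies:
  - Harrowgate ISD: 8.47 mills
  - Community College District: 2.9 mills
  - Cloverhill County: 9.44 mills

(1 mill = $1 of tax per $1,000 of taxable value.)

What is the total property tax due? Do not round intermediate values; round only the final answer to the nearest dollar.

$900

Assessed value = $272,167 × 0.17 = $46,268.39
Taxable value = $46,268.39 − $3,000 = $43,268.39
Harrowgate ISD: $43,268.39 × 0.00847 = $366.4832633
Community College District: $43,268.39 × 0.0029 = $125.478331
Cloverhill County: $43,268.39 × 0.00944 = $408.4536016
Total = $366.4832633 + $125.478331 + $408.4536016 = $900.4151959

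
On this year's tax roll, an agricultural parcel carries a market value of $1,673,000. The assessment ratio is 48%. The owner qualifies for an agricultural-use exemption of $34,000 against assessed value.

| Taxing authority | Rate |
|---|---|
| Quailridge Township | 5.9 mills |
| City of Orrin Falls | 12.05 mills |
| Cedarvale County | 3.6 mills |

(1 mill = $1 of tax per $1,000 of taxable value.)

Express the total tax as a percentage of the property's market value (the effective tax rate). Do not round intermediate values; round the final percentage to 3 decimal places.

Assessed value = $1,673,000 × 0.48 = $803,040
Taxable value = $803,040 − $34,000 = $769,040
Quailridge Township: $769,040 × 0.0059 = $4,537.336
City of Orrin Falls: $769,040 × 0.01205 = $9,266.932
Cedarvale County: $769,040 × 0.0036 = $2,768.544
Total tax = $16,572.812
Effective rate = $16,572.812 ÷ $1,673,000 = 0.991% of market value

0.991%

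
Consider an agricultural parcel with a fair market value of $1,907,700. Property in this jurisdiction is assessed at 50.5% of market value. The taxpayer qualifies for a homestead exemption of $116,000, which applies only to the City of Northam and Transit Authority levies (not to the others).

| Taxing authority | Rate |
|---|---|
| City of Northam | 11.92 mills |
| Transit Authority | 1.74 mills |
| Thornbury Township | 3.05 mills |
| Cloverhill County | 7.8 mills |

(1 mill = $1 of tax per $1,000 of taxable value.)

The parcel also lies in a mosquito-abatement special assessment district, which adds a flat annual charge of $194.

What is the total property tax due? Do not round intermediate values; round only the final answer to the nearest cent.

$22,222.09

Assessed value = $1,907,700 × 0.505 = $963,388.5
City of Northam: ($963,388.5 − $116,000) × 0.01192 = $847,388.5 × 0.01192 = $10,100.87092
Transit Authority: ($963,388.5 − $116,000) × 0.00174 = $847,388.5 × 0.00174 = $1,474.45599
Thornbury Township: $963,388.5 × 0.00305 = $2,938.334925
Cloverhill County: $963,388.5 × 0.0078 = $7,514.4303
Levies subtotal = $22,028.092135
Total = $22,028.092135 + $194 = $22,222.092135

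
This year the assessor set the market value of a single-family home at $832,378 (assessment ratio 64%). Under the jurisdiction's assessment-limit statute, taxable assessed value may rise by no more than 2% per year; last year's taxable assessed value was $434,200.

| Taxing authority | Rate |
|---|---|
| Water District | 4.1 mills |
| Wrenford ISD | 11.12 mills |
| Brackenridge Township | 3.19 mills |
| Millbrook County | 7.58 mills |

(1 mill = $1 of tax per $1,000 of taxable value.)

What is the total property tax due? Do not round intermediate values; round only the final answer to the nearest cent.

Uncapped assessed value = $832,378 × 0.64 = $532,721.92
Cap limit = $434,200 × 1.02 = $442,884
Taxable assessed value = min($532,721.92, $442,884) = $442,884 (cap binds)
Water District: $442,884 × 0.0041 = $1,815.8244
Wrenford ISD: $442,884 × 0.01112 = $4,924.87008
Brackenridge Township: $442,884 × 0.00319 = $1,412.79996
Millbrook County: $442,884 × 0.00758 = $3,357.06072
Total = $11,510.55516

$11,510.56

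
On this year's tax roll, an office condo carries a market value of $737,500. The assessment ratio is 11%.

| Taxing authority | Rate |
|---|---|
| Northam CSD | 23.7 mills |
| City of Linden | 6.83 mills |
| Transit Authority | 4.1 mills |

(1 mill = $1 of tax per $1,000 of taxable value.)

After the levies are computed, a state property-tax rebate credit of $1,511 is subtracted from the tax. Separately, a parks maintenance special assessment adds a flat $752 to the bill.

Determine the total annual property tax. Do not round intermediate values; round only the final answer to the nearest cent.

$2,050.36

Assessed value = $737,500 × 0.11 = $81,125
Northam CSD: $81,125 × 0.0237 = $1,922.6625
City of Linden: $81,125 × 0.00683 = $554.08375
Transit Authority: $81,125 × 0.0041 = $332.6125
Levies subtotal = $2,809.35875
After credit = $2,809.35875 − $1,511 = $1,298.35875
Total = $1,298.35875 + $752 = $2,050.35875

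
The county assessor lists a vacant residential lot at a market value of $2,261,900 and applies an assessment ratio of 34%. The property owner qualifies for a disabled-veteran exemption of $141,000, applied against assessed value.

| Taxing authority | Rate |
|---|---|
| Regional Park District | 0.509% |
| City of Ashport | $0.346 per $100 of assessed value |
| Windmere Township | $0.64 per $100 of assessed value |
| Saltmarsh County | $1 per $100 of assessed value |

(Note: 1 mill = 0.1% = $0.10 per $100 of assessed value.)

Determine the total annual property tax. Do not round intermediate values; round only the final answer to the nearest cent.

$15,669.75

Assessed value = $2,261,900 × 0.34 = $769,046
Taxable value = $769,046 − $141,000 = $628,046
Regional Park District: $628,046 × 0.00509 = $3,196.75414
City of Ashport: $628,046 × 0.00346 = $2,173.03916
Windmere Township: $628,046 × 0.0064 = $4,019.4944
Saltmarsh County: $628,046 × 0.01 = $6,280.46
Total = $15,669.7477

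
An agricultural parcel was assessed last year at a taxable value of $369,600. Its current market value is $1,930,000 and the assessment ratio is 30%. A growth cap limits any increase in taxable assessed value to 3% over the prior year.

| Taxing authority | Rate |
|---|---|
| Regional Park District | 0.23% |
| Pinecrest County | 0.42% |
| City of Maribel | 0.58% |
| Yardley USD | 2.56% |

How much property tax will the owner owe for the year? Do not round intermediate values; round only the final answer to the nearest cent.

Uncapped assessed value = $1,930,000 × 0.3 = $579,000
Cap limit = $369,600 × 1.03 = $380,688
Taxable assessed value = min($579,000, $380,688) = $380,688 (cap binds)
Regional Park District: $380,688 × 0.0023 = $875.5824
Pinecrest County: $380,688 × 0.0042 = $1,598.8896
City of Maribel: $380,688 × 0.0058 = $2,207.9904
Yardley USD: $380,688 × 0.0256 = $9,745.6128
Total = $14,428.0752

$14,428.08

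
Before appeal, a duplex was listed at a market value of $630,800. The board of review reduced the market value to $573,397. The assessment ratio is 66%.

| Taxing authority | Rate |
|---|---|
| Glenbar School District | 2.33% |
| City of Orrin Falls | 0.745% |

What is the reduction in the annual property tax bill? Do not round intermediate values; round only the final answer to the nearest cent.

Old assessed value = $630,800 × 0.66 = $416,328
New assessed value = $573,397 × 0.66 = $378,442.02
Combined rate = 0.0233 + 0.00745 = 0.03075
Old tax = $416,328 × 0.03075 = $12,802.086
New tax = $378,442.02 × 0.03075 = $11,637.092115
Reduction = $12,802.086 − $11,637.092115 = $1,164.993885

$1,164.99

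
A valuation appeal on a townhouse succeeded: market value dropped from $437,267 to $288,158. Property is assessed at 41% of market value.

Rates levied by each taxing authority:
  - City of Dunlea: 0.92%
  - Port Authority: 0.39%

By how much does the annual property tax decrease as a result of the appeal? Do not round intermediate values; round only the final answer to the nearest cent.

Old assessed value = $437,267 × 0.41 = $179,279.47
New assessed value = $288,158 × 0.41 = $118,144.78
Combined rate = 0.0092 + 0.0039 = 0.0131
Old tax = $179,279.47 × 0.0131 = $2,348.561057
New tax = $118,144.78 × 0.0131 = $1,547.696618
Reduction = $2,348.561057 − $1,547.696618 = $800.864439

$800.86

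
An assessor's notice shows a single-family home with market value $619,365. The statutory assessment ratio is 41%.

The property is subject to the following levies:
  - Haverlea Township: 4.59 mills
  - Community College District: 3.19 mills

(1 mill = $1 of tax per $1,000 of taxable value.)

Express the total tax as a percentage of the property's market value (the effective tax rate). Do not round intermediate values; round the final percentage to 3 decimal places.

0.319%

Assessed value = $619,365 × 0.41 = $253,939.65
Haverlea Township: $253,939.65 × 0.00459 = $1,165.5829935
Community College District: $253,939.65 × 0.00319 = $810.0674835
Total tax = $1,975.650477
Effective rate = $1,975.650477 ÷ $619,365 = 0.319% of market value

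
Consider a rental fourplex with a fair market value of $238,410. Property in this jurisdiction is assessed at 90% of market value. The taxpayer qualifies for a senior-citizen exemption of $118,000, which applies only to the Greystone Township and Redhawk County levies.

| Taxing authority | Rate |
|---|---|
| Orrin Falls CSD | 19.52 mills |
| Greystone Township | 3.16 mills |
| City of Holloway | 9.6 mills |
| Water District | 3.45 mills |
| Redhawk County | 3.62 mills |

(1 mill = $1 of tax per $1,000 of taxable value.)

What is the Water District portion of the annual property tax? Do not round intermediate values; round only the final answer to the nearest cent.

$740.26

Assessed value = $238,410 × 0.9 = $214,569
Water District taxable value = $214,569 (exemption does not apply)
Water District levy = $214,569 × 0.00345 = $740.26305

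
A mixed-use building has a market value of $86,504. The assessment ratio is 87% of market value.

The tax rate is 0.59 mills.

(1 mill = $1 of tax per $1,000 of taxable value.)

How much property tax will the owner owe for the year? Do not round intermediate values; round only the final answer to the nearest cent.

Assessed value = $86,504 × 0.87 = $75,258.48
Tax = $75,258.48 × 0.00059 = $44.4025032

$44.40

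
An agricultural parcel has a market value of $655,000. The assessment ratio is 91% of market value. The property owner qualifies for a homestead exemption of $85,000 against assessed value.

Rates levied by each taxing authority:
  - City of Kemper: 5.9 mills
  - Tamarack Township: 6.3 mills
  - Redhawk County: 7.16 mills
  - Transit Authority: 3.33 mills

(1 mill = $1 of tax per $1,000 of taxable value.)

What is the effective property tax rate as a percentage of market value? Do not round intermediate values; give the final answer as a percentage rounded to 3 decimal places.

1.770%

Assessed value = $655,000 × 0.91 = $596,050
Taxable value = $596,050 − $85,000 = $511,050
City of Kemper: $511,050 × 0.0059 = $3,015.195
Tamarack Township: $511,050 × 0.0063 = $3,219.615
Redhawk County: $511,050 × 0.00716 = $3,659.118
Transit Authority: $511,050 × 0.00333 = $1,701.7965
Total tax = $11,595.7245
Effective rate = $11,595.7245 ÷ $655,000 = 1.770% of market value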